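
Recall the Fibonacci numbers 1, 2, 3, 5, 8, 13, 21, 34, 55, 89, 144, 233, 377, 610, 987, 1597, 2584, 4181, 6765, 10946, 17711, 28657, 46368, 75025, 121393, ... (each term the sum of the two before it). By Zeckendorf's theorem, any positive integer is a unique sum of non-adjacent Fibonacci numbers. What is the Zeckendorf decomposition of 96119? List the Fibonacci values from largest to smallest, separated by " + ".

largest Fibonacci ≤ 96119 is 75025; 96119 − 75025 = 21094
largest Fibonacci ≤ 21094 is 17711; 21094 − 17711 = 3383
largest Fibonacci ≤ 3383 is 2584; 3383 − 2584 = 799
largest Fibonacci ≤ 799 is 610; 799 − 610 = 189
largest Fibonacci ≤ 189 is 144; 189 − 144 = 45
largest Fibonacci ≤ 45 is 34; 45 − 34 = 11
largest Fibonacci ≤ 11 is 8; 11 − 8 = 3
largest Fibonacci ≤ 3 is 3; 3 − 3 = 0
So 96119 = 75025 + 17711 + 2584 + 610 + 144 + 34 + 8 + 3, with no two terms consecutive in the sequence.

75025 + 17711 + 2584 + 610 + 144 + 34 + 8 + 3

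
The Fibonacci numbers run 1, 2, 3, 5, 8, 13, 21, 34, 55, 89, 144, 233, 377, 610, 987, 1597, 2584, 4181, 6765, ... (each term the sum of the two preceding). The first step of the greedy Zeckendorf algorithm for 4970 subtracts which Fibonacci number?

4181

4181 ≤ 4970 < 6765, so the largest Fibonacci number not exceeding 4970 is 4181.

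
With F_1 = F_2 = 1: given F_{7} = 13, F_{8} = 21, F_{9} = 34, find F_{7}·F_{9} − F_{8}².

13·34 − 21² = 442 − 441 = 1. (Cassini's identity: F_{k−1}F_{k+1} − F_k² = (−1)^k.)

1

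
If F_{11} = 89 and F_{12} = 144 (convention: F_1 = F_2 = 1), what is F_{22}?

By the doubling identity F_{2k} = F_k(2F_{k+1} − F_k): F_{22} = 89·(2·144 − 89) = 89·199 = 17711.

17711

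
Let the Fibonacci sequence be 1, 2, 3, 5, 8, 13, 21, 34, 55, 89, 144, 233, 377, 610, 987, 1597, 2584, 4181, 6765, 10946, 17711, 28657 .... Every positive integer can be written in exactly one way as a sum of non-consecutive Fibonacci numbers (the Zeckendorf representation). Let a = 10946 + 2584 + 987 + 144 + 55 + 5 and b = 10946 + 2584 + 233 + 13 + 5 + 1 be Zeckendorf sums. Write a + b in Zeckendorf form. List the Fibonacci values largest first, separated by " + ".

17711 + 6765 + 2584 + 987 + 377 + 55 + 21 + 3

The two numbers are 14721 and 13782, so their sum is 28503.
28503: greatest Fibonacci not exceeding it is 17711, leaving 10792
10792: greatest Fibonacci not exceeding it is 6765, leaving 4027
4027: greatest Fibonacci not exceeding it is 2584, leaving 1443
1443: greatest Fibonacci not exceeding it is 987, leaving 456
456: greatest Fibonacci not exceeding it is 377, leaving 79
79: greatest Fibonacci not exceeding it is 55, leaving 24
24: greatest Fibonacci not exceeding it is 21, leaving 3
3: greatest Fibonacci not exceeding it is 3, leaving 0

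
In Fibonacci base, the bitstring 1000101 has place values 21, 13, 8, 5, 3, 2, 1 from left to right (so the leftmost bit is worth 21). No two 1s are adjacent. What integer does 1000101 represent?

25

Summing the place values of the 1 bits: 21 + 3 + 1 = 25.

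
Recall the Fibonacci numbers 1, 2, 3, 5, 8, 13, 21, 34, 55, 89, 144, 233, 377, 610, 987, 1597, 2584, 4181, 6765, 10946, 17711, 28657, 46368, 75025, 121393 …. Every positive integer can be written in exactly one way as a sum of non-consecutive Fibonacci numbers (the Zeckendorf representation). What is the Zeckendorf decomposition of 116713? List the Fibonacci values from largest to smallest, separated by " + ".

largest Fibonacci ≤ 116713 is 75025; 116713 − 75025 = 41688
largest Fibonacci ≤ 41688 is 28657; 41688 − 28657 = 13031
largest Fibonacci ≤ 13031 is 10946; 13031 − 10946 = 2085
largest Fibonacci ≤ 2085 is 1597; 2085 − 1597 = 488
largest Fibonacci ≤ 488 is 377; 488 − 377 = 111
largest Fibonacci ≤ 111 is 89; 111 − 89 = 22
largest Fibonacci ≤ 22 is 21; 22 − 21 = 1
largest Fibonacci ≤ 1 is 1; 1 − 1 = 0
So 116713 = 75025 + 28657 + 10946 + 1597 + 377 + 89 + 21 + 1, with no two terms consecutive in the sequence.

75025 + 28657 + 10946 + 1597 + 377 + 89 + 21 + 1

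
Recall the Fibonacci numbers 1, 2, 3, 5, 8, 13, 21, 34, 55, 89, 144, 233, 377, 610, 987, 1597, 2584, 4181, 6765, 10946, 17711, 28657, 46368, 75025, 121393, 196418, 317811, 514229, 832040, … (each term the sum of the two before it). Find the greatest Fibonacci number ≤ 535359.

514229 ≤ 535359 < 832040, so the largest Fibonacci number not exceeding 535359 is 514229.

514229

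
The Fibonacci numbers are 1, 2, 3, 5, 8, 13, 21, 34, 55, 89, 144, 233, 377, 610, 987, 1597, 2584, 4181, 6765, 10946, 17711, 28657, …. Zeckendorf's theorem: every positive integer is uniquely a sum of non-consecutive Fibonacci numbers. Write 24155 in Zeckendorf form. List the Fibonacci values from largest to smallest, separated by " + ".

17711 + 4181 + 1597 + 610 + 55 + 1

17711 ≤ 24155 < 28657, so take 17711; remainder 6444
4181 ≤ 6444 < 6765, so take 4181; remainder 2263
1597 ≤ 2263 < 2584, so take 1597; remainder 666
610 ≤ 666 < 987, so take 610; remainder 56
55 ≤ 56 < 89, so take 55; remainder 1
1 ≤ 1 < 2, so take 1; remainder 0
So 24155 = 17711 + 4181 + 1597 + 610 + 55 + 1, with no two terms consecutive in the sequence.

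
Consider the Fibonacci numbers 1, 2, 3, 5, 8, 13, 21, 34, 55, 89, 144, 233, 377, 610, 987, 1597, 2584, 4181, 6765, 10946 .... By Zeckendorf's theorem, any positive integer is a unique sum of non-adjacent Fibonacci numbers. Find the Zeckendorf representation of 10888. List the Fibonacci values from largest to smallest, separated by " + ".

take 6765 (≤ 10888); 10888 − 6765 = 4123
take 2584 (≤ 4123); 4123 − 2584 = 1539
take 987 (≤ 1539); 1539 − 987 = 552
take 377 (≤ 552); 552 − 377 = 175
take 144 (≤ 175); 175 − 144 = 31
take 21 (≤ 31); 31 − 21 = 10
take 8 (≤ 10); 10 − 8 = 2
take 2 (≤ 2); 2 − 2 = 0
So 10888 = 6765 + 2584 + 987 + 377 + 144 + 21 + 8 + 2, with no two terms consecutive in the sequence.

6765 + 2584 + 987 + 377 + 144 + 21 + 8 + 2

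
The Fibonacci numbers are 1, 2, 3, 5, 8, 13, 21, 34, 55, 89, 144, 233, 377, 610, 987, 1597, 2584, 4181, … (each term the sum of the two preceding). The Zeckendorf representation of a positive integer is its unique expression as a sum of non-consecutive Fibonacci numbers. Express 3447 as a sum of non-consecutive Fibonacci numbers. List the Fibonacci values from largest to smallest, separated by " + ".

Greedy algorithm:
3447 − 2584 = 863
863 − 610 = 253
253 − 233 = 20
20 − 13 = 7
7 − 5 = 2
2 − 2 = 0
So 3447 = 2584 + 610 + 233 + 13 + 5 + 2, with no two terms consecutive in the sequence.

2584 + 610 + 233 + 13 + 5 + 2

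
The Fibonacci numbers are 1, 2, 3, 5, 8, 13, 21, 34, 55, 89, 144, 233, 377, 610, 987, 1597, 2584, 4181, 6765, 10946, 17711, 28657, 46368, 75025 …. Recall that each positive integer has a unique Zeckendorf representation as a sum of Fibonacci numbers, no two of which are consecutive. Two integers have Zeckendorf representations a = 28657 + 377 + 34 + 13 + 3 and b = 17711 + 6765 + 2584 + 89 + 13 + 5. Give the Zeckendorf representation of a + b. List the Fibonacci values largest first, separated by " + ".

The two numbers are 29084 and 27167, so their sum is 56251.
56251: greatest Fibonacci not exceeding it is 46368, leaving 9883
9883: greatest Fibonacci not exceeding it is 6765, leaving 3118
3118: greatest Fibonacci not exceeding it is 2584, leaving 534
534: greatest Fibonacci not exceeding it is 377, leaving 157
157: greatest Fibonacci not exceeding it is 144, leaving 13
13: greatest Fibonacci not exceeding it is 13, leaving 0

46368 + 6765 + 2584 + 377 + 144 + 13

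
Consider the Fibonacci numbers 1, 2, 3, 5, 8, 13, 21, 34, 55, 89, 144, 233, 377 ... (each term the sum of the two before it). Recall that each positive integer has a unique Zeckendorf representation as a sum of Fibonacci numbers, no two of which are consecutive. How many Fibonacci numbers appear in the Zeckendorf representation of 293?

3

233 ≤ 293 < 377, so take 233; remainder 60
55 ≤ 60 < 89, so take 55; remainder 5
5 ≤ 5 < 8, so take 5; remainder 0
293 = 233 + 55 + 5, which has 3 terms.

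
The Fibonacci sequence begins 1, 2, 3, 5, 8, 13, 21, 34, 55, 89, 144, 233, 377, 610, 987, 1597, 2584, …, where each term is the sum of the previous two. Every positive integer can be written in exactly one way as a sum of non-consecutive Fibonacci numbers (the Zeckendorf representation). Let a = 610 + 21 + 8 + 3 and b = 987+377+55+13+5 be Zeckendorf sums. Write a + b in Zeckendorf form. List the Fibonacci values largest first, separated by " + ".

1597 + 377 + 89 + 13 + 3

The two numbers are 642 and 1437, so their sum is 2079.
1597 ≤ 2079 < 2584, so take 1597; remainder 482
377 ≤ 482 < 610, so take 377; remainder 105
89 ≤ 105 < 144, so take 89; remainder 16
13 ≤ 16 < 21, so take 13; remainder 3
3 ≤ 3 < 5, so take 3; remainder 0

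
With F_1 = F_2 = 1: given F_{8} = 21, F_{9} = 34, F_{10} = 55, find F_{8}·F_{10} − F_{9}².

21·55 − 34² = 1155 − 1156 = -1. (Cassini's identity: F_{k−1}F_{k+1} − F_k² = (−1)^k.)

-1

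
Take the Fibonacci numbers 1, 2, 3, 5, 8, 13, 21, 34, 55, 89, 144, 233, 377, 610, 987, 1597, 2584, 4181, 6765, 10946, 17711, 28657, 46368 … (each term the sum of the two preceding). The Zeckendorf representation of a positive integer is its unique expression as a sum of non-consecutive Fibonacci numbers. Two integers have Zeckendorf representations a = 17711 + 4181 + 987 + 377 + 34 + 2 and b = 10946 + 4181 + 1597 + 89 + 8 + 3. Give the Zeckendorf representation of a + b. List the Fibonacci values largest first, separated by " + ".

The two numbers are 23292 and 16824, so their sum is 40116.
40116: greatest Fibonacci not exceeding it is 28657, leaving 11459
11459: greatest Fibonacci not exceeding it is 10946, leaving 513
513: greatest Fibonacci not exceeding it is 377, leaving 136
136: greatest Fibonacci not exceeding it is 89, leaving 47
47: greatest Fibonacci not exceeding it is 34, leaving 13
13: greatest Fibonacci not exceeding it is 13, leaving 0

28657 + 10946 + 377 + 89 + 34 + 13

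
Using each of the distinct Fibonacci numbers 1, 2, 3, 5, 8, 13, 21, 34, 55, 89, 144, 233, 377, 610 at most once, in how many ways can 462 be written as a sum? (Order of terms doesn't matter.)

9

Starting from the Zeckendorf form and repeatedly splitting a term F_k into F_{k−1} + F_{k−2} (when neither is already used) reaches every representation.
462 = 377+55+21+8+1 = 377+55+21+5+3+1 = 233+144+55+21+8+1 = … (6 more), for 9 in all.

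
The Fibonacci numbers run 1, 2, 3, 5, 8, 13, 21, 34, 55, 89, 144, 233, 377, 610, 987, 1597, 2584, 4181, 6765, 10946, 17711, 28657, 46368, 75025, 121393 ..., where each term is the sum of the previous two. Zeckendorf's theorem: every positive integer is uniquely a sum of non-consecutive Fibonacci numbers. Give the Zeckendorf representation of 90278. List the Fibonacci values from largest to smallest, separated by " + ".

75025 + 10946 + 4181 + 89 + 34 + 3

Greedy algorithm:
90278: greatest Fibonacci not exceeding it is 75025, leaving 15253
15253: greatest Fibonacci not exceeding it is 10946, leaving 4307
4307: greatest Fibonacci not exceeding it is 4181, leaving 126
126: greatest Fibonacci not exceeding it is 89, leaving 37
37: greatest Fibonacci not exceeding it is 34, leaving 3
3: greatest Fibonacci not exceeding it is 3, leaving 0
So 90278 = 75025 + 10946 + 4181 + 89 + 34 + 3, with no two terms consecutive in the sequence.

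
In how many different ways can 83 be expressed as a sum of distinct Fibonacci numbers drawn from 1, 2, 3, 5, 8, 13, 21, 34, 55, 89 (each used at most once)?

3

Each representation comes from the Zeckendorf form by replacing some F_k with F_{k−1} + F_{k−2} where possible.
83 = 55+21+5+2 = 55+13+8+5+2 = 34+21+13+8+5+2 — 3 representations.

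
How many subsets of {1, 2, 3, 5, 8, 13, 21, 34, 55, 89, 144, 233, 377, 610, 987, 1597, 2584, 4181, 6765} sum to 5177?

22

Each representation comes from the Zeckendorf form by replacing some F_k with F_{k−1} + F_{k−2} where possible.
5177 = 4181+987+8+1 = 4181+987+5+3+1 = 4181+610+377+8+1 = 2584+1597+987+8+1 = 4181+610+377+5+3+1 = … (17 more), for 22 in all.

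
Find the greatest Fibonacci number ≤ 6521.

4181

4181 ≤ 6521 < 6765, so the largest Fibonacci number not exceeding 6521 is 4181.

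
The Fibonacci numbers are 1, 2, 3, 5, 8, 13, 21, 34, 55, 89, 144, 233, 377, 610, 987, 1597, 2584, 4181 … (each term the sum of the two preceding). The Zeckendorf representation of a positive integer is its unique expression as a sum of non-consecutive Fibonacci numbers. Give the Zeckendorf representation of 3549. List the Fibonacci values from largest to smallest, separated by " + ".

3549: greatest Fibonacci not exceeding it is 2584, leaving 965
965: greatest Fibonacci not exceeding it is 610, leaving 355
355: greatest Fibonacci not exceeding it is 233, leaving 122
122: greatest Fibonacci not exceeding it is 89, leaving 33
33: greatest Fibonacci not exceeding it is 21, leaving 12
12: greatest Fibonacci not exceeding it is 8, leaving 4
4: greatest Fibonacci not exceeding it is 3, leaving 1
1: greatest Fibonacci not exceeding it is 1, leaving 0
So 3549 = 2584 + 610 + 233 + 89 + 21 + 8 + 3 + 1, with no two terms consecutive in the sequence.

2584 + 610 + 233 + 89 + 21 + 8 + 3 + 1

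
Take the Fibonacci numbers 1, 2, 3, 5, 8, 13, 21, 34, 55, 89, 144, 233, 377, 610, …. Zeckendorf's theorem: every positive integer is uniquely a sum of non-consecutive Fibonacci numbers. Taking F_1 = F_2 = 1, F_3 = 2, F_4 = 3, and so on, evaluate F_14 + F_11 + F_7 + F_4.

482

F_14 + F_11 + F_7 + F_4 = 377 + 89 + 13 + 3 = 482.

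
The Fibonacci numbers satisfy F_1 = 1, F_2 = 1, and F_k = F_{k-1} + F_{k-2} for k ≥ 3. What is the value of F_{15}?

610

Iterating the recurrence up to F_{7} = 13 and F_{6} = 8:
F_{8} = F_{7} + F_{6} = 13 + 8 = 21
F_{9} = F_{8} + F_{7} = 21 + 13 = 34
F_{10} = F_{9} + F_{8} = 34 + 21 = 55
F_{11} = F_{10} + F_{9} = 55 + 34 = 89
F_{12} = F_{11} + F_{10} = 89 + 55 = 144
F_{13} = F_{12} + F_{11} = 144 + 89 = 233
F_{14} = F_{13} + F_{12} = 233 + 144 = 377
F_{15} = F_{14} + F_{13} = 377 + 233 = 610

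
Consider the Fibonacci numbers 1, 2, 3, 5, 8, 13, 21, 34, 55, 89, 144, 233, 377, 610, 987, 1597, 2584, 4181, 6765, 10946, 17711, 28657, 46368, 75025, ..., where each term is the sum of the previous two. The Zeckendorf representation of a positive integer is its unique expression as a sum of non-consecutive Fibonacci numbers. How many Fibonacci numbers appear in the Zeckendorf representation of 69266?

7

69266 − 46368 = 22898
22898 − 17711 = 5187
5187 − 4181 = 1006
1006 − 987 = 19
19 − 13 = 6
6 − 5 = 1
1 − 1 = 0
69266 = 46368 + 17711 + 4181 + 987 + 13 + 5 + 1, which has 7 terms.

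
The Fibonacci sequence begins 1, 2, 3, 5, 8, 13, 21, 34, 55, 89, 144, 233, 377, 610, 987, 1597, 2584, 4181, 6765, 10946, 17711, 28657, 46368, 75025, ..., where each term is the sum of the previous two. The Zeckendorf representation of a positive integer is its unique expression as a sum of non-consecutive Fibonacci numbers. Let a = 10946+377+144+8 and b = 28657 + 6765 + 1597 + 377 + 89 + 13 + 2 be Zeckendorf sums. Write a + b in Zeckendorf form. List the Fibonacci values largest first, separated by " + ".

46368 + 2584 + 21 + 2

The two numbers are 11475 and 37500, so their sum is 48975.
Greedily peel off the largest Fibonacci term at each step:
48975 − 46368 = 2607
2607 − 2584 = 23
23 − 21 = 2
2 − 2 = 0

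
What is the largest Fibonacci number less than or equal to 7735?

6765 ≤ 7735 < 10946, so the largest Fibonacci number not exceeding 7735 is 6765.

6765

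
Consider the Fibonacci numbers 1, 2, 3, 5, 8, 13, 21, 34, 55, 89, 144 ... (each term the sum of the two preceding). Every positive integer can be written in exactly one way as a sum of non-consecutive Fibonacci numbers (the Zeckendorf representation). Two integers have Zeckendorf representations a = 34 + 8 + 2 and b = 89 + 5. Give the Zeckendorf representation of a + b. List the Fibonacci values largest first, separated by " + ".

The two numbers are 44 and 94, so their sum is 138.
subtract 89 from 138: 49 remains
subtract 34 from 49: 15 remains
subtract 13 from 15: 2 remains
subtract 2 from 2: 0 remains

89 + 34 + 13 + 2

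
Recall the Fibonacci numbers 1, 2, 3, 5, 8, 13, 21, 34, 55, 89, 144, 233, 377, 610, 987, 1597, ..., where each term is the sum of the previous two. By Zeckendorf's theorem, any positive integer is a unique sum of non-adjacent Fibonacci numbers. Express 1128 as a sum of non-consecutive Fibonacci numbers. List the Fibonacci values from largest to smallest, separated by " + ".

987 + 89 + 34 + 13 + 5

1128 − 987 = 141
141 − 89 = 52
52 − 34 = 18
18 − 13 = 5
5 − 5 = 0
So 1128 = 987 + 89 + 34 + 13 + 5, with no two terms consecutive in the sequence.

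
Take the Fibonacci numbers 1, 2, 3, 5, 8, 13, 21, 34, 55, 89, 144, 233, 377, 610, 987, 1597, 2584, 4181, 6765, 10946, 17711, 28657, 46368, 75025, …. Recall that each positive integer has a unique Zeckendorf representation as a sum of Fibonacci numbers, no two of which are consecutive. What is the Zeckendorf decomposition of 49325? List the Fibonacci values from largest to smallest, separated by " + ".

49325: greatest Fibonacci not exceeding it is 46368, leaving 2957
2957: greatest Fibonacci not exceeding it is 2584, leaving 373
373: greatest Fibonacci not exceeding it is 233, leaving 140
140: greatest Fibonacci not exceeding it is 89, leaving 51
51: greatest Fibonacci not exceeding it is 34, leaving 17
17: greatest Fibonacci not exceeding it is 13, leaving 4
4: greatest Fibonacci not exceeding it is 3, leaving 1
1: greatest Fibonacci not exceeding it is 1, leaving 0
So 49325 = 46368 + 2584 + 233 + 89 + 34 + 13 + 3 + 1, with no two terms consecutive in the sequence.

46368 + 2584 + 233 + 89 + 34 + 13 + 3 + 1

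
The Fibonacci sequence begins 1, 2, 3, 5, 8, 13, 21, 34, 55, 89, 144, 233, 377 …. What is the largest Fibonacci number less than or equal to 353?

233

233 ≤ 353 < 377, so the largest Fibonacci number not exceeding 353 is 233.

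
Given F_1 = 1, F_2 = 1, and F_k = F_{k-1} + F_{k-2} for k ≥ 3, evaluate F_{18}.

Iterating the recurrence up to F_{12} = 144 and F_{11} = 89:
F_{13} = F_{12} + F_{11} = 144 + 89 = 233
F_{14} = F_{13} + F_{12} = 233 + 144 = 377
F_{15} = F_{14} + F_{13} = 377 + 233 = 610
F_{16} = F_{15} + F_{14} = 610 + 377 = 987
F_{17} = F_{16} + F_{15} = 987 + 610 = 1597
F_{18} = F_{17} + F_{16} = 1597 + 987 = 2584

2584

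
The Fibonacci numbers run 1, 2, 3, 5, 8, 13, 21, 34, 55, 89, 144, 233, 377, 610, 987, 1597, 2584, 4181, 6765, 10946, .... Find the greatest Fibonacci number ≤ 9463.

6765

6765 ≤ 9463 < 10946, so the largest Fibonacci number not exceeding 9463 is 6765.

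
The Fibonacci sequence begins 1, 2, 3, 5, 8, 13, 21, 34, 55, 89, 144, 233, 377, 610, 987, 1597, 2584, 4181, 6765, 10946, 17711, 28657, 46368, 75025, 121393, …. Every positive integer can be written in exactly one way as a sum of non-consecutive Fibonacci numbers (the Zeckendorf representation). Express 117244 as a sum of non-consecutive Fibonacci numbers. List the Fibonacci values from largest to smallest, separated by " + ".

Repeatedly subtract the largest Fibonacci number that fits:
subtract 75025 from 117244: 42219 remains
subtract 28657 from 42219: 13562 remains
subtract 10946 from 13562: 2616 remains
subtract 2584 from 2616: 32 remains
subtract 21 from 32: 11 remains
subtract 8 from 11: 3 remains
subtract 3 from 3: 0 remains
So 117244 = 75025 + 28657 + 10946 + 2584 + 21 + 8 + 3, with no two terms consecutive in the sequence.

75025 + 28657 + 10946 + 2584 + 21 + 8 + 3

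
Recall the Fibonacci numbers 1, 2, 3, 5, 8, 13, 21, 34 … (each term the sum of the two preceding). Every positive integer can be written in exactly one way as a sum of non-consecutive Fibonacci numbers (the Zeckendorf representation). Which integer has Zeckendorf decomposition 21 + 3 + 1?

21 + 3 + 1 = 25.

25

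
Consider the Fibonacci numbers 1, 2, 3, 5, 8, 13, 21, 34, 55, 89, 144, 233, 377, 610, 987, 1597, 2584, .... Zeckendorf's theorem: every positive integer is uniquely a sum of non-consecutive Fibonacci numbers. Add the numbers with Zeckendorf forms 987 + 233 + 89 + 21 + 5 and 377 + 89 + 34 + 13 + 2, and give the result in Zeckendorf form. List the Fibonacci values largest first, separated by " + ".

1597 + 233 + 13 + 5 + 2

The two numbers are 1335 and 515, so their sum is 1850.
Greedy algorithm:
take 1597 (≤ 1850); 1850 − 1597 = 253
take 233 (≤ 253); 253 − 233 = 20
take 13 (≤ 20); 20 − 13 = 7
take 5 (≤ 7); 7 − 5 = 2
take 2 (≤ 2); 2 − 2 = 0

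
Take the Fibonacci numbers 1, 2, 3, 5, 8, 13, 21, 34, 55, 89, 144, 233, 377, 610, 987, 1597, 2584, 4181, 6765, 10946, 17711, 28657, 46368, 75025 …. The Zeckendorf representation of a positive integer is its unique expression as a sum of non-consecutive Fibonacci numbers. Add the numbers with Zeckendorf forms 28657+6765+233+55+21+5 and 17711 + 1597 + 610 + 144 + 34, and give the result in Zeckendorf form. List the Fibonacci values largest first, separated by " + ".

The two numbers are 35736 and 20096, so their sum is 55832.
Greedily peel off the largest Fibonacci term at each step:
55832: greatest Fibonacci not exceeding it is 46368, leaving 9464
9464: greatest Fibonacci not exceeding it is 6765, leaving 2699
2699: greatest Fibonacci not exceeding it is 2584, leaving 115
115: greatest Fibonacci not exceeding it is 89, leaving 26
26: greatest Fibonacci not exceeding it is 21, leaving 5
5: greatest Fibonacci not exceeding it is 5, leaving 0

46368 + 6765 + 2584 + 89 + 21 + 5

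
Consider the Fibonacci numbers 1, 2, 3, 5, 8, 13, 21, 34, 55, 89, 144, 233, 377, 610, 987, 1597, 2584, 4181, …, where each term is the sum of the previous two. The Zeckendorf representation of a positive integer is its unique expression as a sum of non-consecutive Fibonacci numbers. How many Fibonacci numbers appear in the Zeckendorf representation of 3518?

5

3518: greatest Fibonacci not exceeding it is 2584, leaving 934
934: greatest Fibonacci not exceeding it is 610, leaving 324
324: greatest Fibonacci not exceeding it is 233, leaving 91
91: greatest Fibonacci not exceeding it is 89, leaving 2
2: greatest Fibonacci not exceeding it is 2, leaving 0
3518 = 2584 + 610 + 233 + 89 + 2, which has 5 terms.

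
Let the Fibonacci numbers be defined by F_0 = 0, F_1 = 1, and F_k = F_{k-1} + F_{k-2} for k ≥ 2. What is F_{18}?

2584

Iterating the recurrence up to F_{11} = 89 and F_{10} = 55:
F_{12} = F_{11} + F_{10} = 89 + 55 = 144
F_{13} = F_{12} + F_{11} = 144 + 89 = 233
F_{14} = F_{13} + F_{12} = 233 + 144 = 377
F_{15} = F_{14} + F_{13} = 377 + 233 = 610
F_{16} = F_{15} + F_{14} = 610 + 377 = 987
F_{17} = F_{16} + F_{15} = 987 + 610 = 1597
F_{18} = F_{17} + F_{16} = 1597 + 987 = 2584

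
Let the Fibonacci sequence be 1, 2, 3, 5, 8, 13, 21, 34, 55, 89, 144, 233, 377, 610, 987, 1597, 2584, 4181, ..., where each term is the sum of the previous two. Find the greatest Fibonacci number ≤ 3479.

2584 ≤ 3479 < 4181, so the largest Fibonacci number not exceeding 3479 is 2584.

2584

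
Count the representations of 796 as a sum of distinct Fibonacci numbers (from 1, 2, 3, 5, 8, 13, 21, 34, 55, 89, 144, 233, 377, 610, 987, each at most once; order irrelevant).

24

796 = 610+144+34+8 = 610+144+34+5+3 = 610+144+21+13+8 = … (21 more), for 24 in all.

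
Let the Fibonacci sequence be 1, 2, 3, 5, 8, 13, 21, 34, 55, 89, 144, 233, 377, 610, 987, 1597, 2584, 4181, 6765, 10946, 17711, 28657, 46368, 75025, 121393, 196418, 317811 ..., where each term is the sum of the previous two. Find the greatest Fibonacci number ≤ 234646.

196418

196418 ≤ 234646 < 317811, so the largest Fibonacci number not exceeding 234646 is 196418.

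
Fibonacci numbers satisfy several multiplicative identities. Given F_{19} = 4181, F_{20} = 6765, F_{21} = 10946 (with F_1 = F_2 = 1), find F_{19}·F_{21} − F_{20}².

4181·10946 − 6765² = 45765226 − 45765225 = 1. (Cassini's identity: F_{k−1}F_{k+1} − F_k² = (−1)^k.)

1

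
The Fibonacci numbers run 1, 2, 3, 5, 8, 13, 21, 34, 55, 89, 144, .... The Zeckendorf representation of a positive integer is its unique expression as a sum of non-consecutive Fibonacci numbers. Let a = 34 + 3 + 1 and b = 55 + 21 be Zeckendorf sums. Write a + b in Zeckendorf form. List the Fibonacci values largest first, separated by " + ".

89 + 21 + 3 + 1

The two numbers are 38 and 76, so their sum is 114.
114 − 89 = 25
25 − 21 = 4
4 − 3 = 1
1 − 1 = 0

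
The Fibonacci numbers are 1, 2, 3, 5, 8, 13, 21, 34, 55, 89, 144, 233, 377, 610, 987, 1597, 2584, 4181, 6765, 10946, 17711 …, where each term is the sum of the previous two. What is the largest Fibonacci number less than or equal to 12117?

10946

10946 ≤ 12117 < 17711, so the largest Fibonacci number not exceeding 12117 is 10946.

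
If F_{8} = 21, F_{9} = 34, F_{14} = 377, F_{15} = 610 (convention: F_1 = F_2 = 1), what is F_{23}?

28657

By the addition formula F_{m+n} = F_m F_{n+1} + F_{m−1} F_n with m=15, n=8: F_{23} = 610·34 + 377·21 = 20740 + 7917 = 28657.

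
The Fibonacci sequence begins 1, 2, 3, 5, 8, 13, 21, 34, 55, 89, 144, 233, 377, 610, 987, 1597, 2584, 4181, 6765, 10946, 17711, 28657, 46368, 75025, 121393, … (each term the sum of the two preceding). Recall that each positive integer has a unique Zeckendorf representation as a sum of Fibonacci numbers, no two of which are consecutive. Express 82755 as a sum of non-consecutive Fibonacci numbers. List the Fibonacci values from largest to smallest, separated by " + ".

75025 + 6765 + 610 + 233 + 89 + 21 + 8 + 3 + 1

take 75025 (≤ 82755); 82755 − 75025 = 7730
take 6765 (≤ 7730); 7730 − 6765 = 965
take 610 (≤ 965); 965 − 610 = 355
take 233 (≤ 355); 355 − 233 = 122
take 89 (≤ 122); 122 − 89 = 33
take 21 (≤ 33); 33 − 21 = 12
take 8 (≤ 12); 12 − 8 = 4
take 3 (≤ 4); 4 − 3 = 1
take 1 (≤ 1); 1 − 1 = 0
So 82755 = 75025 + 6765 + 610 + 233 + 89 + 21 + 8 + 3 + 1, with no two terms consecutive in the sequence.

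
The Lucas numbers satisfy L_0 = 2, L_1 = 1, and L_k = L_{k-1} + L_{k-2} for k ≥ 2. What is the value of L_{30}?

Iterating the recurrence up to L_{25} = 167761 and L_{24} = 103682:
L_{26} = L_{25} + L_{24} = 167761 + 103682 = 271443
L_{27} = L_{26} + L_{25} = 271443 + 167761 = 439204
L_{28} = L_{27} + L_{26} = 439204 + 271443 = 710647
L_{29} = L_{28} + L_{27} = 710647 + 439204 = 1149851
L_{30} = L_{29} + L_{28} = 1149851 + 710647 = 1860498

1860498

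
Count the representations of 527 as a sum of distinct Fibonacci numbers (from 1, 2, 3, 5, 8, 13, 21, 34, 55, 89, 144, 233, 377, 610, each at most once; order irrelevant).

527 = 377+144+5+1 = 377+144+3+2+1 = 377+89+55+5+1 = 377+89+55+3+2+1 = 377+89+34+21+5+1 = … (9 more), for 14 in all.

14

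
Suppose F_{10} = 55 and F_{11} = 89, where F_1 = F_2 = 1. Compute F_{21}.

10946

By F_{2k+1} = F_k² + F_{k+1}²: F_{21} = 55² + 89² = 3025 + 7921 = 10946.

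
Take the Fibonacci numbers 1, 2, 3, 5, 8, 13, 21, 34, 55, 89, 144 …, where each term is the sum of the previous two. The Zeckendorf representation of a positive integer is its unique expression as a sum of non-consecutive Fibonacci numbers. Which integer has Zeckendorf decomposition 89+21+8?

118

89+21+8 = 118.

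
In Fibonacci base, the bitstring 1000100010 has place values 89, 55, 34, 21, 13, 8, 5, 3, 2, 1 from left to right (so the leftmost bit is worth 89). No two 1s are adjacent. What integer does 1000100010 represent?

Summing the place values of the 1 bits: 89 + 13 + 2 = 104.

104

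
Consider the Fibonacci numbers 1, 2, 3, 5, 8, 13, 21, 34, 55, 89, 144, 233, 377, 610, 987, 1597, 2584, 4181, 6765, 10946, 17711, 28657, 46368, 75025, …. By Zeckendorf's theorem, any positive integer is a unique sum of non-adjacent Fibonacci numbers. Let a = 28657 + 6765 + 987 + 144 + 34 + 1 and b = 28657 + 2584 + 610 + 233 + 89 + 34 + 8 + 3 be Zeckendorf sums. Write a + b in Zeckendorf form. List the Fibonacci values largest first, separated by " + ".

The two numbers are 36588 and 32218, so their sum is 68806.
46368 ≤ 68806 < 75025, so take 46368; remainder 22438
17711 ≤ 22438 < 28657, so take 17711; remainder 4727
4181 ≤ 4727 < 6765, so take 4181; remainder 546
377 ≤ 546 < 610, so take 377; remainder 169
144 ≤ 169 < 233, so take 144; remainder 25
21 ≤ 25 < 34, so take 21; remainder 4
3 ≤ 4 < 5, so take 3; remainder 1
1 ≤ 1 < 2, so take 1; remainder 0

46368 + 17711 + 4181 + 377 + 144 + 21 + 3 + 1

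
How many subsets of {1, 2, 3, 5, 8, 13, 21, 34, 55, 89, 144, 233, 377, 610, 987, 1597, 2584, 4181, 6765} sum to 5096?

5096 = 4181+610+233+55+13+3+1 = 4181+610+233+55+8+5+3+1 = 4181+610+233+34+21+13+3+1 = … (25 more), for 28 in all.

28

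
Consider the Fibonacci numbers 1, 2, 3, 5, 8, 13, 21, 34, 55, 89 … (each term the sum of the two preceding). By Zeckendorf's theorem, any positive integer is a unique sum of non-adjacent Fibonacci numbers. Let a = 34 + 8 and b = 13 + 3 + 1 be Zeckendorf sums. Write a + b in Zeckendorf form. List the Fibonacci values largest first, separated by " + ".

55 + 3 + 1

The two numbers are 42 and 17, so their sum is 59.
59: greatest Fibonacci not exceeding it is 55, leaving 4
4: greatest Fibonacci not exceeding it is 3, leaving 1
1: greatest Fibonacci not exceeding it is 1, leaving 0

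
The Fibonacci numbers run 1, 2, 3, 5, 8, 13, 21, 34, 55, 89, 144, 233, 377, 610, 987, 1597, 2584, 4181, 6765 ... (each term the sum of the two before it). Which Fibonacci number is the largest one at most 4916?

4181 ≤ 4916 < 6765, so the largest Fibonacci number not exceeding 4916 is 4181.

4181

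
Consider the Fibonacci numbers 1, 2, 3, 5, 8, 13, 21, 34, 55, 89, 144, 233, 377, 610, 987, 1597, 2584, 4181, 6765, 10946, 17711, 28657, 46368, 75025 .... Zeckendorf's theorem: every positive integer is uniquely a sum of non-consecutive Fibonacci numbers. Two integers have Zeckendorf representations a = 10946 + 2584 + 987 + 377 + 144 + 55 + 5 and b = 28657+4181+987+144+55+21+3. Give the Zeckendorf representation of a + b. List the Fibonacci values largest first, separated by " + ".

46368 + 2584 + 144 + 34 + 13 + 3

The two numbers are 15098 and 34048, so their sum is 49146.
Repeatedly subtract the largest Fibonacci number that fits:
subtract 46368 from 49146: 2778 remains
subtract 2584 from 2778: 194 remains
subtract 144 from 194: 50 remains
subtract 34 from 50: 16 remains
subtract 13 from 16: 3 remains
subtract 3 from 3: 0 remains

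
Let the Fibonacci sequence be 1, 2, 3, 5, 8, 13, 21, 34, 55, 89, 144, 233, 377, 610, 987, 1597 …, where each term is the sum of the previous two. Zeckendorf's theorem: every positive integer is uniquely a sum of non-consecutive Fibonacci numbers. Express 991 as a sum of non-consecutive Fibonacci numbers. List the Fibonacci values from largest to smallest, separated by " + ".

991 − 987 = 4
4 − 3 = 1
1 − 1 = 0
So 991 = 987 + 3 + 1, with no two terms consecutive in the sequence.

987 + 3 + 1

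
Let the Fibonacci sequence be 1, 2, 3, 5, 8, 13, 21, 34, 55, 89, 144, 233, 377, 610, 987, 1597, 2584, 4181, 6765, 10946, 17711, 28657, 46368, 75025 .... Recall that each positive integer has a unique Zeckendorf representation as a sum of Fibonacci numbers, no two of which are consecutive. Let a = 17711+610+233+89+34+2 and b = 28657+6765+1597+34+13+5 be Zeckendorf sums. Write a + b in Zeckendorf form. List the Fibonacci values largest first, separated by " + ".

The two numbers are 18679 and 37071, so their sum is 55750.
subtract 46368 from 55750: 9382 remains
subtract 6765 from 9382: 2617 remains
subtract 2584 from 2617: 33 remains
subtract 21 from 33: 12 remains
subtract 8 from 12: 4 remains
subtract 3 from 4: 1 remains
subtract 1 from 1: 0 remains

46368 + 6765 + 2584 + 21 + 8 + 3 + 1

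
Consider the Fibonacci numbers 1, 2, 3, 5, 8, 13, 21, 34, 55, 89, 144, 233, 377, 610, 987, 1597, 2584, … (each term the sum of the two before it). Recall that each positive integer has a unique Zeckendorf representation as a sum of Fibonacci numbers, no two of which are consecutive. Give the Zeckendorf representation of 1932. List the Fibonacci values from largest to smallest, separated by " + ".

1597 + 233 + 89 + 13

Repeatedly subtract the largest Fibonacci number that fits:
1932 − 1597 = 335
335 − 233 = 102
102 − 89 = 13
13 − 13 = 0
So 1932 = 1597 + 233 + 89 + 13, with no two terms consecutive in the sequence.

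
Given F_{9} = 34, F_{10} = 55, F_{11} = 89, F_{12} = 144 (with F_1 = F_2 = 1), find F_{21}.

10946

By the addition formula F_{m+n} = F_m F_{n+1} + F_{m−1} F_n with m=10, n=11: F_{21} = 55·144 + 34·89 = 7920 + 3026 = 10946.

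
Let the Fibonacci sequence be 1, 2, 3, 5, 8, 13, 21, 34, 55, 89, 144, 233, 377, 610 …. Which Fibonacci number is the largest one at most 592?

377 ≤ 592 < 610, so the largest Fibonacci number not exceeding 592 is 377.

377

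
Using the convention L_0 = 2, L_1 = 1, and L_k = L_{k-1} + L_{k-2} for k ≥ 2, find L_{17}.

3571

Iterating the recurrence up to L_{9} = 76 and L_{8} = 47:
L_{10} = L_{9} + L_{8} = 76 + 47 = 123
L_{11} = L_{10} + L_{9} = 123 + 76 = 199
L_{12} = L_{11} + L_{10} = 199 + 123 = 322
L_{13} = L_{12} + L_{11} = 322 + 199 = 521
L_{14} = L_{13} + L_{12} = 521 + 322 = 843
L_{15} = L_{14} + L_{13} = 843 + 521 = 1364
L_{16} = L_{15} + L_{14} = 1364 + 843 = 2207
L_{17} = L_{16} + L_{15} = 2207 + 1364 = 3571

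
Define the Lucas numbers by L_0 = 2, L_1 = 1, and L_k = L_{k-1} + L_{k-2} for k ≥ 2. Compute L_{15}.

1364

Iterating the recurrence up to L_{8} = 47 and L_{7} = 29:
L_{9} = L_{8} + L_{7} = 47 + 29 = 76
L_{10} = L_{9} + L_{8} = 76 + 47 = 123
L_{11} = L_{10} + L_{9} = 123 + 76 = 199
L_{12} = L_{11} + L_{10} = 199 + 123 = 322
L_{13} = L_{12} + L_{11} = 322 + 199 = 521
L_{14} = L_{13} + L_{12} = 521 + 322 = 843
L_{15} = L_{14} + L_{13} = 843 + 521 = 1364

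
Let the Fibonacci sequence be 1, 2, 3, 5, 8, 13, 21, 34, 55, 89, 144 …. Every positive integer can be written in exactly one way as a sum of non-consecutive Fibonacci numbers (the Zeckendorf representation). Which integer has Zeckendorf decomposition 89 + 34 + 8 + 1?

132

89 + 34 + 8 + 1 = 132.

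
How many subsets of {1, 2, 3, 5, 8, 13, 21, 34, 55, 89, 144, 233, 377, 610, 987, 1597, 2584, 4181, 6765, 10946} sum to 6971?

22

Each representation comes from the Zeckendorf form by replacing some F_k with F_{k−1} + F_{k−2} where possible.
6971 = 6765+144+55+5+2 = 6765+144+34+21+5+2 = 4181+2584+144+55+5+2 = 6765+144+34+13+8+5+2 = … (18 more), for 22 in all.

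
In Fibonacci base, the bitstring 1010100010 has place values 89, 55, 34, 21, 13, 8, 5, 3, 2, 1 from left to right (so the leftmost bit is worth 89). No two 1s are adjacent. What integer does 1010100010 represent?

Summing the place values of the 1 bits: 89 + 34 + 13 + 2 = 138.

138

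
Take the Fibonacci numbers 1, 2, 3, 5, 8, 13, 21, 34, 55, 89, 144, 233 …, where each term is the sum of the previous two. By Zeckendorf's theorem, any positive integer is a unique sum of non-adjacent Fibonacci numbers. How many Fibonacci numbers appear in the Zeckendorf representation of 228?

Repeatedly subtract the largest Fibonacci number that fits:
228: greatest Fibonacci not exceeding it is 144, leaving 84
84: greatest Fibonacci not exceeding it is 55, leaving 29
29: greatest Fibonacci not exceeding it is 21, leaving 8
8: greatest Fibonacci not exceeding it is 8, leaving 0
228 = 144 + 55 + 21 + 8, which has 4 terms.

4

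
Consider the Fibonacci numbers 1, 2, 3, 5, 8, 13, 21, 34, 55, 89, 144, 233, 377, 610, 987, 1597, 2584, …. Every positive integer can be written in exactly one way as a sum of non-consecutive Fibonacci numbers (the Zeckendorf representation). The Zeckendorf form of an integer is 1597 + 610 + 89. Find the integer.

2296

1597 + 610 + 89 = 2296.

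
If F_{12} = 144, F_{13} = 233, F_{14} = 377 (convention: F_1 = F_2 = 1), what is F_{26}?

121393

By the addition formula F_{m+n} = F_m F_{n+1} + F_{m−1} F_n with m=14, n=12: F_{26} = 377·233 + 233·144 = 87841 + 33552 = 121393.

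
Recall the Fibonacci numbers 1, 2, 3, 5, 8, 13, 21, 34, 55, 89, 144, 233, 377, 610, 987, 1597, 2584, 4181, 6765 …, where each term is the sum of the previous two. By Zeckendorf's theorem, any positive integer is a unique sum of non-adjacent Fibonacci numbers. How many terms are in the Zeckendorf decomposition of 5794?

5794 − 4181 = 1613
1613 − 1597 = 16
16 − 13 = 3
3 − 3 = 0
5794 = 4181 + 1597 + 13 + 3, which has 4 terms.

4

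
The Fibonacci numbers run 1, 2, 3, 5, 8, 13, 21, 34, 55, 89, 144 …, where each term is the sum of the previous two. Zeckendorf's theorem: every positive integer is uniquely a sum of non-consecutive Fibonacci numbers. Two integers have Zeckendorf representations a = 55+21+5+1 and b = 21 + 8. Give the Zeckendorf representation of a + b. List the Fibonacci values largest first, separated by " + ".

The two numbers are 82 and 29, so their sum is 111.
Greedy algorithm:
111 − 89 = 22
22 − 21 = 1
1 − 1 = 0

89 + 21 + 1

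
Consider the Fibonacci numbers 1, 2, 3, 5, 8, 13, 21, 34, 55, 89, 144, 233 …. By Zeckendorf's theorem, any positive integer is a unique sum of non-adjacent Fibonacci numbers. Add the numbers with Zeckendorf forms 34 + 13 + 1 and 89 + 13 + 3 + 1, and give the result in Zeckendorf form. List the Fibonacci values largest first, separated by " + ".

144 + 8 + 2

The two numbers are 48 and 106, so their sum is 154.
Repeatedly subtract the largest Fibonacci number that fits:
take 144 (≤ 154); 154 − 144 = 10
take 8 (≤ 10); 10 − 8 = 2
take 2 (≤ 2); 2 − 2 = 0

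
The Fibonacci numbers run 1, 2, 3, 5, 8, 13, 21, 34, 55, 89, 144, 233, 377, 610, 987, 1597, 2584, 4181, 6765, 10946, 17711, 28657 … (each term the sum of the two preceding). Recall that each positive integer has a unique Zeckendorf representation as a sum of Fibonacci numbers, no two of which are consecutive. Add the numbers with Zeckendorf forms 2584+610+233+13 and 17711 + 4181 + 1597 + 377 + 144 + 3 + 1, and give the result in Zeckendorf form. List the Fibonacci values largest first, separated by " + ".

17711 + 6765 + 2584 + 377 + 13 + 3 + 1

The two numbers are 3440 and 24014, so their sum is 27454.
27454 − 17711 = 9743
9743 − 6765 = 2978
2978 − 2584 = 394
394 − 377 = 17
17 − 13 = 4
4 − 3 = 1
1 − 1 = 0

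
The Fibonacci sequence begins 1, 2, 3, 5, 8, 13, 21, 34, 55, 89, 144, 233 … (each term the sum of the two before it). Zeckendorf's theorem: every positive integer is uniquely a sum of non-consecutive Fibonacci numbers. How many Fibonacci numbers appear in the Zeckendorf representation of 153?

3

Repeatedly subtract the largest Fibonacci number that fits:
144 ≤ 153 < 233, so take 144; remainder 9
8 ≤ 9 < 13, so take 8; remainder 1
1 ≤ 1 < 2, so take 1; remainder 0
153 = 144 + 8 + 1, which has 3 terms.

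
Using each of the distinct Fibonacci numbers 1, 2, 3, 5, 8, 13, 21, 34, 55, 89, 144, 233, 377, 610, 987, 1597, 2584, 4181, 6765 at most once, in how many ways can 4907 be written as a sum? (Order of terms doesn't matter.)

52

Starting from the Zeckendorf form and repeatedly splitting a term F_k into F_{k−1} + F_{k−2} (when neither is already used) reaches every representation.
4907 = 4181+610+89+21+5+1 = 4181+610+89+21+3+2+1 = 4181+610+89+13+8+5+1 = … (49 more), for 52 in all.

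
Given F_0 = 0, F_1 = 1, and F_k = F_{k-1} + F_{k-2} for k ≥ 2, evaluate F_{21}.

10946

Iterating the recurrence up to F_{17} = 1597 and F_{16} = 987:
F_{18} = F_{17} + F_{16} = 1597 + 987 = 2584
F_{19} = F_{18} + F_{17} = 2584 + 1597 = 4181
F_{20} = F_{19} + F_{18} = 4181 + 2584 = 6765
F_{21} = F_{20} + F_{19} = 6765 + 4181 = 10946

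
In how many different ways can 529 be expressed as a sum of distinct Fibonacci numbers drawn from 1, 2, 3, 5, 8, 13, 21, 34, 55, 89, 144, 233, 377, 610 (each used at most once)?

529 = 377+144+8 = 377+144+5+3 = 377+89+55+8 = 377+144+5+2+1 = 377+89+55+5+3 = … (14 more), for 19 in all.

19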